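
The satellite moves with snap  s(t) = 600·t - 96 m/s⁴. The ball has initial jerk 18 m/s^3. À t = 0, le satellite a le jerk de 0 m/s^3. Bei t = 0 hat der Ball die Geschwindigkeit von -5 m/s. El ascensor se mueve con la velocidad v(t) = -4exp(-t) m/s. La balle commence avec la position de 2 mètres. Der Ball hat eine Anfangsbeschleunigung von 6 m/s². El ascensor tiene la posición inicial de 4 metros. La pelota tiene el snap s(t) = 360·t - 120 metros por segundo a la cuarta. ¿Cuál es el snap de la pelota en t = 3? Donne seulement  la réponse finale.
s(3) = 960.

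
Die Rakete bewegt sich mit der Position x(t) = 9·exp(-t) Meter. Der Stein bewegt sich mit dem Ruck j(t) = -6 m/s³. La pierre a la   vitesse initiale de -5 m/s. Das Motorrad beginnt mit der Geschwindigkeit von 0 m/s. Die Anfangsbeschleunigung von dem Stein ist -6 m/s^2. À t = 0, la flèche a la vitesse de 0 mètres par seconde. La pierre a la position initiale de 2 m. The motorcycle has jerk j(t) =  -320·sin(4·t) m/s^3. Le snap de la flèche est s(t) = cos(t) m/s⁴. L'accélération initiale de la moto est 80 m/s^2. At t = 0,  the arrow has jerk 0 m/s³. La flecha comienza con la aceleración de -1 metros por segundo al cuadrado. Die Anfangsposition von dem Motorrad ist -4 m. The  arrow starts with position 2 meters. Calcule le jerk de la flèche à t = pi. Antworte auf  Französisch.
En partant du snap s(t) = cos(t), nous prenons 1 intégrale. L'intégrale du snap, avec j(0) = 0, donne le jerk: j(t) = sin(t). En utilisant j(t) = sin(t) et en substituant t = pi, nous trouvons j = 0.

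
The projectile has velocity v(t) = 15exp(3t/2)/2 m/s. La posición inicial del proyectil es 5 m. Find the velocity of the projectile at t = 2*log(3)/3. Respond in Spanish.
Usando v(t) = 15·exp(3·t/2)/2 y sustituyendo t = 2*log(3)/3, encontramos v = 45/2.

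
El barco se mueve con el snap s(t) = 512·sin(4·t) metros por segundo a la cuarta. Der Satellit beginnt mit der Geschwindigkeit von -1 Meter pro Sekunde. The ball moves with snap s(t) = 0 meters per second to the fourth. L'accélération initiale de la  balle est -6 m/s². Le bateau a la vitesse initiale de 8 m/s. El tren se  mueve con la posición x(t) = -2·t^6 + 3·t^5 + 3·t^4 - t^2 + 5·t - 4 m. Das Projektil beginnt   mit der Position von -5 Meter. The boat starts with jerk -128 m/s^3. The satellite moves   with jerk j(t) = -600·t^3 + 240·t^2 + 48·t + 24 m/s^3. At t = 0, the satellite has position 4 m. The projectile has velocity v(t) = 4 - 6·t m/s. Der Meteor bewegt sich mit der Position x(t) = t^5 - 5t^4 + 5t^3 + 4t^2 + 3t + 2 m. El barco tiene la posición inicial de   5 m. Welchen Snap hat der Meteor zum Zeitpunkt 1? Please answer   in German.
Wir müssen unsere Gleichung für die Position x(t) = t^5 - 5·t^4 + 5·t^3 + 4·t^2 + 3·t + 2 4-mal ableiten. Die Ableitung von der Position ergibt die Geschwindigkeit: v(t) = 5·t^4 - 20·t^3 + 15·t^2 + 8·t + 3. Mit d/dt von v(t) finden wir a(t) = 20·t^3 - 60·t^2 + 30·t + 8. Mit d/dt von a(t) finden wir j(t) = 60·t^2 - 120·t + 30. Mit d/dt von j(t) finden wir s(t) = 120·t - 120. Aus der Gleichung für den Snap s(t) = 120·t - 120, setzen wir t = 1 ein und erhalten s = 0.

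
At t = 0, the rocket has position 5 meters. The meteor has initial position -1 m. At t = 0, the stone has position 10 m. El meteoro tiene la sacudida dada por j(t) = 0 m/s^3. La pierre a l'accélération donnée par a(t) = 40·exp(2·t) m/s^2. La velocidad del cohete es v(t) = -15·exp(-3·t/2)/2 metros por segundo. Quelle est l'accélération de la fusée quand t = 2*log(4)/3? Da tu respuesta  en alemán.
Wir müssen unsere Gleichung für die Geschwindigkeit v(t) = -15·exp(-3·t/2)/2 1-mal ableiten. Durch Ableiten von der Geschwindigkeit erhalten wir die Beschleunigung: a(t) = 45·exp(-3·t/2)/4. Wir haben die Beschleunigung a(t) = 45·exp(-3·t/2)/4. Durch Einsetzen von t = 2*log(4)/3: a(2*log(4)/3) = 45/16.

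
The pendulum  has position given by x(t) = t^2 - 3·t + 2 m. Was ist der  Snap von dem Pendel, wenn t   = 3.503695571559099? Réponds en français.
En partant de la position x(t) = t^2 - 3·t + 2, nous prenons 4 dérivées. La dérivée de la position donne la vitesse: v(t) = 2·t - 3. La dérivée de la vitesse donne l'accélération: a(t) = 2. En prenant d/dt de a(t), nous trouvons j(t) = 0. La dérivée du jerk donne le snap: s(t) = 0. En utilisant s(t) = 0 et en substituant t = 3.503695571559099, nous trouvons s = 0.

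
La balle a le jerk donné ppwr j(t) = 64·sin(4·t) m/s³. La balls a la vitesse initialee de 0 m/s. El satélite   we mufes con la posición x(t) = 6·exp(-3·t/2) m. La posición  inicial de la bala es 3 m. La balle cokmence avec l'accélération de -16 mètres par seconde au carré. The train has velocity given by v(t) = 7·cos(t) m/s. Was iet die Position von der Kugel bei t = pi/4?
Wir müssen das Integral unserer Gleichung für den Ruck j(t) = 64·sin(4·t) 3-mal finden. Mit ∫j(t)dt und Anwendung von a(0) = -16, finden wir a(t) = -16·cos(4·t). Durch Integration von der Beschleunigung und Verwendung der Anfangsbedingung v(0) = 0, erhalten wir v(t) = -4·sin(4·t). Durch Integration von der Geschwindigkeit und Verwendung der Anfangsbedingung x(0) = 3, erhalten wir x(t) = cos(4·t) + 2. Wir haben die Position x(t) = cos(4·t) + 2. Durch Einsetzen von t = pi/4: x(pi/4) = 1.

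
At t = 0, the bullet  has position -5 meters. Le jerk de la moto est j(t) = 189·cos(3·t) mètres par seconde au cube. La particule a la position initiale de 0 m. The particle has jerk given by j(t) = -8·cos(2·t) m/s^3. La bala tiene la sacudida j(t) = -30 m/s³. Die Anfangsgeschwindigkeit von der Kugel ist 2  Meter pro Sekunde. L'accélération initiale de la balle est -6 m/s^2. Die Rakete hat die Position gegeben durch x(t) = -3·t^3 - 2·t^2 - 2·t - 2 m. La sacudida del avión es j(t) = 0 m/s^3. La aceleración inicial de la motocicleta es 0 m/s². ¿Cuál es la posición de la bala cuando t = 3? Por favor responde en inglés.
We must find the integral of our jerk equation j(t) = -30 3 times. Integrating jerk and using the initial condition a(0) = -6, we get a(t) = -30·t - 6. Integrating acceleration and using the initial condition v(0) = 2, we get v(t) = -15·t^2 - 6·t + 2. The antiderivative of velocity is position. Using x(0) = -5, we get x(t) = -5·t^3 - 3·t^2 + 2·t - 5. Using x(t) = -5·t^3 - 3·t^2 + 2·t - 5 and substituting t = 3, we find x = -161.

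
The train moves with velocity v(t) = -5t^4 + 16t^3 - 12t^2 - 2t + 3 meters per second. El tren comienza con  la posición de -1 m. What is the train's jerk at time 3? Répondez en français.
Nous devons dériver notre équation de la vitesse v(t) = -5·t^4 + 16·t^3 - 12·t^2 - 2·t + 3 2 fois. En dérivant la vitesse, nous obtenons l'accélération: a(t) = -20·t^3 + 48·t^2 - 24·t - 2. La dérivée de l'accélération donne le jerk: j(t) = -60·t^2 + 96·t - 24. En utilisant j(t) = -60·t^2 + 96·t - 24 et en substituant t = 3, nous trouvons j = -276.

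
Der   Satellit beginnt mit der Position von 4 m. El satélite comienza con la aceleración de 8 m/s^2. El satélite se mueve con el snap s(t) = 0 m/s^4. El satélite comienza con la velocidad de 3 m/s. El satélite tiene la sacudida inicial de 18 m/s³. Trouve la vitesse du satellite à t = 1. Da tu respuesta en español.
Debemos encontrar la antiderivada de nuestra ecuación del snap s(t) = 0 3 veces. La antiderivada del snap, con j(0) = 18, da la sacudida: j(t) = 18. Tomando ∫j(t)dt y aplicando a(0) = 8, encontramos a(t) = 18·t + 8. Integrando la aceleración y usando la condición inicial v(0) = 3, obtenemos v(t) = 9·t^2 + 8·t + 3. De la ecuación de la velocidad v(t) = 9·t^2 + 8·t + 3, sustituimos t = 1 para obtener v = 20.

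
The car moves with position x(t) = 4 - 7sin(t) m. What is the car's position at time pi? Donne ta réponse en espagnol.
De la ecuación de la posición x(t) = 4 - 7·sin(t), sustituimos t = pi para obtener x = 4.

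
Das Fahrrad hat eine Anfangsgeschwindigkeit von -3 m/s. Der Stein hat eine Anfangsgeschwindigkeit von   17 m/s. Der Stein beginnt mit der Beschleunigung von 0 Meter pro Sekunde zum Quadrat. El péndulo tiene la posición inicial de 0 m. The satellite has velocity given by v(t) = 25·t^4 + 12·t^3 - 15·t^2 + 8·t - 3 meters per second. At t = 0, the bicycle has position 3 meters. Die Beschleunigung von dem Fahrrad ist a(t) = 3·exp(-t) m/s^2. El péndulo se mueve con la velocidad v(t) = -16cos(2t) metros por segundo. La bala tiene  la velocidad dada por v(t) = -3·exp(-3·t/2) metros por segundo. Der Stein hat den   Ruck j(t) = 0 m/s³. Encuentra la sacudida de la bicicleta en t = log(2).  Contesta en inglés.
To solve this, we need to take 1 derivative of our acceleration equation a(t) = 3·exp(-t). Taking d/dt of a(t), we find j(t) = -3·exp(-t). From the given jerk equation j(t) = -3·exp(-t), we substitute t = log(2) to get j = -3/2.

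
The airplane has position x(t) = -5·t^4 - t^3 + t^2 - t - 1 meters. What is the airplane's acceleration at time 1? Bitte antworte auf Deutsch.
Wir müssen unsere Gleichung für die Position x(t) = -5·t^4 - t^3 + t^2 - t - 1 2-mal ableiten. Mit d/dt von x(t) finden wir v(t) = -20·t^3 - 3·t^2 + 2·t - 1. Durch Ableiten von der Geschwindigkeit erhalten wir die Beschleunigung: a(t) = -60·t^2 - 6·t + 2. Aus der Gleichung für die Beschleunigung a(t) = -60·t^2 - 6·t + 2, setzen wir t = 1 ein und erhalten a = -64.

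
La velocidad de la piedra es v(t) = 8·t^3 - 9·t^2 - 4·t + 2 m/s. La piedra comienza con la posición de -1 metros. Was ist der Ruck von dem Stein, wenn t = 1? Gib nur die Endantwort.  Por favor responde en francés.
À t = 1, j = 30.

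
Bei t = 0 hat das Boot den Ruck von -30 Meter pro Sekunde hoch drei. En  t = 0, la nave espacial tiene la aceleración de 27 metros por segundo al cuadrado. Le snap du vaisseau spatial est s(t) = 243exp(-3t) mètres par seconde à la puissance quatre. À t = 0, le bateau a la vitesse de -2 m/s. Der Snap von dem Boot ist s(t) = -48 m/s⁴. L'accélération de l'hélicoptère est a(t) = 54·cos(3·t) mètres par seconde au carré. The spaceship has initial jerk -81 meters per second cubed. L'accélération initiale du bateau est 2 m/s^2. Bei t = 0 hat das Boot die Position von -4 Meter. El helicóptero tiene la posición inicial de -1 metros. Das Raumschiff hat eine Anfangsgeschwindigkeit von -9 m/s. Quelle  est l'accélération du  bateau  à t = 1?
En partant du snap s(t) = -48, nous prenons 2 intégrales. L'intégrale du snap est le jerk. En utilisant j(0) = -30, nous obtenons j(t) = -48·t - 30. En intégrant le jerk et en utilisant la condition initiale a(0) = 2, nous obtenons a(t) = -24·t^2 - 30·t + 2. Nous avons l'accélération a(t) = -24·t^2 - 30·t + 2. En substituant t = 1: a(1) = -52.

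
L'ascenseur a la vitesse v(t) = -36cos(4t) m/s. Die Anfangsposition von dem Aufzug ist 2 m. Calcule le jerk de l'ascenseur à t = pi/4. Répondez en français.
Pour résoudre ceci, nous devons prendre 2 dérivées de notre équation de la vitesse v(t) = -36·cos(4·t). La dérivée de la vitesse donne l'accélération: a(t) = 144·sin(4·t). En prenant d/dt de a(t), nous trouvons j(t) = 576·cos(4·t). De l'équation du jerk j(t) = 576·cos(4·t), nous substituons t = pi/4 pour obtenir j = -576.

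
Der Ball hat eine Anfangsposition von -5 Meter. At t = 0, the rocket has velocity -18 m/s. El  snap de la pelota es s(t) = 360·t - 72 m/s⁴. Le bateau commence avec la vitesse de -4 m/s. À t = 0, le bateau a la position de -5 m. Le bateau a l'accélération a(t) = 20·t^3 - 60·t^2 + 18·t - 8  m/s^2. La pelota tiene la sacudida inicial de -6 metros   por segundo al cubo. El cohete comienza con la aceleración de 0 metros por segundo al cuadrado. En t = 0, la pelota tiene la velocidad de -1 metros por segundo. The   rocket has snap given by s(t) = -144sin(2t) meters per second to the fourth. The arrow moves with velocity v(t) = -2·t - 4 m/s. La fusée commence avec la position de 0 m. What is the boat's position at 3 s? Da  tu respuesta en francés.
Nous devons intégrer notre équation de l'accélération a(t) = 20·t^3 - 60·t^2 + 18·t - 8 2 fois. En intégrant l'accélération et en utilisant la condition initiale v(0) = -4, nous obtenons v(t) = 5·t^4 - 20·t^3 + 9·t^2 - 8·t - 4. En prenant ∫v(t)dt et en appliquant x(0) = -5, nous trouvons x(t) = t^5 - 5·t^4 + 3·t^3 - 4·t^2 - 4·t - 5. De l'équation de la position x(t) = t^5 - 5·t^4 + 3·t^3 - 4·t^2 - 4·t - 5, nous substituons t = 3 pour obtenir x = -134.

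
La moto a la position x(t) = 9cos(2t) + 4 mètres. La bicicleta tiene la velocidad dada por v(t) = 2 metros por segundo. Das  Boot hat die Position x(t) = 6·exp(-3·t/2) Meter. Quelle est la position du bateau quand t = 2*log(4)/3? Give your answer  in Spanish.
Tenemos la posición x(t) = 6·exp(-3·t/2). Sustituyendo t = 2*log(4)/3: x(2*log(4)/3) = 3/2.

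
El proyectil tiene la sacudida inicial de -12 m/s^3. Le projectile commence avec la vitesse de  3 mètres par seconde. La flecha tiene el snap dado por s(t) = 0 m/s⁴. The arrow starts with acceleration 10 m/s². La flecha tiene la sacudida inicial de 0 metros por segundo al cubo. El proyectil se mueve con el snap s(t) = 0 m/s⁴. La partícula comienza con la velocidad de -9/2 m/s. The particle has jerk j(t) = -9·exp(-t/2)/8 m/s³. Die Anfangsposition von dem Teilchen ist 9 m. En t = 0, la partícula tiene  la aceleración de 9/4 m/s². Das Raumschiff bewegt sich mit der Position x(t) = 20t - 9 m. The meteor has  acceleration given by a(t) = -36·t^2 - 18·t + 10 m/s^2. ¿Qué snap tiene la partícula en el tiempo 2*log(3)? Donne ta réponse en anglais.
Starting from jerk j(t) = -9·exp(-t/2)/8, we take 1 derivative. Differentiating jerk, we get snap: s(t) = 9·exp(-t/2)/16. From the given snap equation s(t) = 9·exp(-t/2)/16, we substitute t = 2*log(3) to get s = 3/16.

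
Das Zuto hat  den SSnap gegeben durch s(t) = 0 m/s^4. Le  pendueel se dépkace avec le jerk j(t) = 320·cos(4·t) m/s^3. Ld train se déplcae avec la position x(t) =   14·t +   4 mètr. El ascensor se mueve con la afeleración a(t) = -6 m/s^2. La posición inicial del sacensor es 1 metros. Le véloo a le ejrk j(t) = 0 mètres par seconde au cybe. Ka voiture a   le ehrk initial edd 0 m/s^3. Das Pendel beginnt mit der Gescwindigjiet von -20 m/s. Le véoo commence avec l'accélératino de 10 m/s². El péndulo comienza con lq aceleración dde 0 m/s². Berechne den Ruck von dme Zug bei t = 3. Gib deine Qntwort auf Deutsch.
Wir müssen unsere Gleichung für die Position x(t) = 14·t + 4 3-mal ableiten. Mit d/dt von x(t) finden wir v(t) = 14. Mit d/dt von v(t) finden wir a(t) = 0. Mit d/dt von a(t) finden wir j(t) = 0. Wir haben den Ruck j(t) = 0. Durch Einsetzen von t = 3: j(3) = 0.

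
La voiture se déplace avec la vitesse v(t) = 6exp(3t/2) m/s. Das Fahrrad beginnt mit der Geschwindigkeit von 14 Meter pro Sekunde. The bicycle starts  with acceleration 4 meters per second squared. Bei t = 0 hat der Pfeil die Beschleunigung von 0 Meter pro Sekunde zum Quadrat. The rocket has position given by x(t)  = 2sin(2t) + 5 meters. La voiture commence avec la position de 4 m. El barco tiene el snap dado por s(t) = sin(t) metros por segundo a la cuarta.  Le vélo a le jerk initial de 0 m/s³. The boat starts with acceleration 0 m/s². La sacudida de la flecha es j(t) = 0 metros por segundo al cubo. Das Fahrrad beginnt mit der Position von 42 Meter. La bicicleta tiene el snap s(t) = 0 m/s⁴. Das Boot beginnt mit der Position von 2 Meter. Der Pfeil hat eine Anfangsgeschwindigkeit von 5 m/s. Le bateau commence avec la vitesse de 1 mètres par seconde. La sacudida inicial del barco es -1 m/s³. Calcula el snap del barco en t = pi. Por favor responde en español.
Usando s(t) = sin(t) y sustituyendo t = pi, encontramos s = 0.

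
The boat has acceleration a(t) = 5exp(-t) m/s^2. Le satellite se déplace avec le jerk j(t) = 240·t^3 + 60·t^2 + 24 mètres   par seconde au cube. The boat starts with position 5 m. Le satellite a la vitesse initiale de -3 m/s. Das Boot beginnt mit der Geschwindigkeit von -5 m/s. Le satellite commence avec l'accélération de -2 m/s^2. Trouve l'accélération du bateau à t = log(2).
Nous avons l'accélération a(t) = 5·exp(-t). En substituant t = log(2): a(log(2)) = 5/2.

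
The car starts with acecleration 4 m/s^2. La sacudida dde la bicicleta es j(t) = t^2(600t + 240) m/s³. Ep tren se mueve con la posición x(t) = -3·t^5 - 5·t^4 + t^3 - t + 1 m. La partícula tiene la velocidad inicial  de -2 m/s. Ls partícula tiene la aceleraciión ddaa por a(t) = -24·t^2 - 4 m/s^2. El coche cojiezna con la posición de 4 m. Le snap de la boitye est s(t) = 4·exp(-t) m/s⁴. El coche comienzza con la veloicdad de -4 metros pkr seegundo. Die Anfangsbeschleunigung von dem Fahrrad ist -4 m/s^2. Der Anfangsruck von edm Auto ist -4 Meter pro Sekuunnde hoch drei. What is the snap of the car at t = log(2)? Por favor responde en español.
De la ecuación del snap s(t) = 4·exp(-t), sustituimos t = log(2) para obtener s = 2.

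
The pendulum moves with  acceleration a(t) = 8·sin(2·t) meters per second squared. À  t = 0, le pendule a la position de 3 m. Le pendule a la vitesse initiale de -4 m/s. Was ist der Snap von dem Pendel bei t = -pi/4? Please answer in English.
To solve this, we need to take 2 derivatives of our acceleration equation a(t) = 8·sin(2·t). The derivative of acceleration gives jerk: j(t) = 16·cos(2·t). Taking d/dt of j(t), we find s(t) = -32·sin(2·t). Using s(t) = -32·sin(2·t) and substituting t = -pi/4, we find s = 32.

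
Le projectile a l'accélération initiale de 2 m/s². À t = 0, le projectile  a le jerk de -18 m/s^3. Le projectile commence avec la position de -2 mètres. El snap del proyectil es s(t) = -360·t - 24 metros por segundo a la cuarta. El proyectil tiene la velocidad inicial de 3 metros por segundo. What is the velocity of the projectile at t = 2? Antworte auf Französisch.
Nous devons intégrer notre équation du snap s(t) = -360·t - 24 3 fois. En intégrant le snap et en utilisant la condition initiale j(0) = -18, nous obtenons j(t) = -180·t^2 - 24·t - 18. La primitive du jerk est l'accélération. En utilisant a(0) = 2, nous obtenons a(t) = -60·t^3 - 12·t^2 - 18·t + 2. En intégrant l'accélération et en utilisant la condition initiale v(0) = 3, nous obtenons v(t) = -15·t^4 - 4·t^3 - 9·t^2 + 2·t + 3. Nous avons la vitesse v(t) = -15·t^4 - 4·t^3 - 9·t^2 + 2·t + 3. En substituant t = 2: v(2) = -301.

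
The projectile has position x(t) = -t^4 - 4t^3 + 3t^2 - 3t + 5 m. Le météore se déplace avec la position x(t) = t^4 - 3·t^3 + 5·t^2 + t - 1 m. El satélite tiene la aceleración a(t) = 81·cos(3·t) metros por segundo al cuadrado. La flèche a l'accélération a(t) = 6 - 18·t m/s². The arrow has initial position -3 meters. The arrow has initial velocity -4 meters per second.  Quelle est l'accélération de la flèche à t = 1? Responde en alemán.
Aus der Gleichung für die Beschleunigung a(t) = 6 - 18·t, setzen wir t = 1 ein und erhalten a = -12.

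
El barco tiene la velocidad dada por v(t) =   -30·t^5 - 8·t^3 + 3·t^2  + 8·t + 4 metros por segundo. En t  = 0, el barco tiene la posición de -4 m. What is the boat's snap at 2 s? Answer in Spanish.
Partiendo de la velocidad v(t) = -30·t^5 - 8·t^3 + 3·t^2 + 8·t + 4, tomamos 3 derivadas. Derivando la velocidad, obtenemos la aceleración: a(t) = -150·t^4 - 24·t^2 + 6·t + 8. La derivada de la aceleración da la sacudida: j(t) = -600·t^3 - 48·t + 6. Derivando la sacudida, obtenemos el snap: s(t) = -1800·t^2 - 48. Usando s(t) = -1800·t^2 - 48 y sustituyendo t = 2, encontramos s = -7248.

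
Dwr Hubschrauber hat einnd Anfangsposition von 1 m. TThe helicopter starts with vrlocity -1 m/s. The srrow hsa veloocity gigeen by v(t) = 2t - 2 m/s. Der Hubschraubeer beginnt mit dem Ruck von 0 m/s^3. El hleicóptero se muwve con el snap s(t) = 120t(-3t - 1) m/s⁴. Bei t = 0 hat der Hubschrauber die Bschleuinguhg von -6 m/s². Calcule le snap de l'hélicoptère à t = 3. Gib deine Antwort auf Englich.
We have snap s(t) = 120·t·(-3·t - 1). Substituting t = 3: s(3) = -3600.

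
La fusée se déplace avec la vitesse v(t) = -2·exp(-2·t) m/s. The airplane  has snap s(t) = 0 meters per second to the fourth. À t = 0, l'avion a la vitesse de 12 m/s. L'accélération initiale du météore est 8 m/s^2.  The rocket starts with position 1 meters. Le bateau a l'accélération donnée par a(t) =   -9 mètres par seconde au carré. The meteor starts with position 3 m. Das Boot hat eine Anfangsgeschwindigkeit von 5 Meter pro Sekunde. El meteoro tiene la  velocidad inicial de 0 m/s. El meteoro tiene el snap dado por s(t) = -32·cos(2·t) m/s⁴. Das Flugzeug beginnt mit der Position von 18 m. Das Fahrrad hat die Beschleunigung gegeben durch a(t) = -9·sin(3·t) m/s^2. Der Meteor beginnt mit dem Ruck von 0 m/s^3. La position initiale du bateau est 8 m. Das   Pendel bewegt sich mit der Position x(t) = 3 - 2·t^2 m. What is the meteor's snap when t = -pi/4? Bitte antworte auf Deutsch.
Wir haben den Snap s(t) = -32·cos(2·t). Durch Einsetzen von t = -pi/4: s(-pi/4) = 0.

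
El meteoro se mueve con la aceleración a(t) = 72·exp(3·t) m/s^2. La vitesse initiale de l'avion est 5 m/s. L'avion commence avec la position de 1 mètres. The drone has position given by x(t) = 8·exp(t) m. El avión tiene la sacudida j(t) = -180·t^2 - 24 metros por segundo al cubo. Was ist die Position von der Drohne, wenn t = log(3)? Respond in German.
Mit x(t) = 8·exp(t) und Einsetzen von t = log(3), finden wir x = 24.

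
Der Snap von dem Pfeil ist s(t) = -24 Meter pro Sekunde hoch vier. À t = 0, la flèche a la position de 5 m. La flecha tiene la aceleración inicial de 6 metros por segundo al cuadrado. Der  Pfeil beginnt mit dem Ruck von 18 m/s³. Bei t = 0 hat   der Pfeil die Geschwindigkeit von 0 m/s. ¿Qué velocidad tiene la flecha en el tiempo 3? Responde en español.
Para resolver esto, necesitamos tomar 3 antiderivadas de nuestra ecuación del snap s(t) = -24. Integrando el snap y usando la condición inicial j(0) = 18, obtenemos j(t) = 18 - 24·t. Integrando la sacudida y usando la condición inicial a(0) = 6, obtenemos a(t) = -12·t^2 + 18·t + 6. Tomando ∫a(t)dt y aplicando v(0) = 0, encontramos v(t) = t·(-4·t^2 + 9·t + 6). De la ecuación de la velocidad v(t) = t·(-4·t^2 + 9·t + 6), sustituimos t = 3 para obtener v = -9.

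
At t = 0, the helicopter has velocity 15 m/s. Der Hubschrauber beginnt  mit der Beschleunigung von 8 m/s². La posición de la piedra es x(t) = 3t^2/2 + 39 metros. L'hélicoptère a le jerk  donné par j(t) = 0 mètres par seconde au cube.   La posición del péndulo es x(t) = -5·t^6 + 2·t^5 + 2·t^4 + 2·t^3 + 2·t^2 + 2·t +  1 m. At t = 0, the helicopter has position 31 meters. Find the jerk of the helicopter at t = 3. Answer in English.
From the given jerk equation j(t) = 0, we substitute t = 3 to get j = 0.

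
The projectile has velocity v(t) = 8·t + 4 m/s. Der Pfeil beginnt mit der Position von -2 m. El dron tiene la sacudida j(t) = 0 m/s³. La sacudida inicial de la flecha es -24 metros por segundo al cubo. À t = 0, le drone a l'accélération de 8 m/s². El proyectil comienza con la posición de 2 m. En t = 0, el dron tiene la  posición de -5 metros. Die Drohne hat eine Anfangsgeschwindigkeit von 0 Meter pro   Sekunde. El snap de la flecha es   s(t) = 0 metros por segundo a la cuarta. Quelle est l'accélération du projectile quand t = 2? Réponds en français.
Nous devons dériver notre équation de la vitesse v(t) = 8·t + 4 1 fois. En prenant d/dt de v(t), nous trouvons a(t) = 8. En utilisant a(t) = 8 et en substituant t = 2, nous trouvons a = 8.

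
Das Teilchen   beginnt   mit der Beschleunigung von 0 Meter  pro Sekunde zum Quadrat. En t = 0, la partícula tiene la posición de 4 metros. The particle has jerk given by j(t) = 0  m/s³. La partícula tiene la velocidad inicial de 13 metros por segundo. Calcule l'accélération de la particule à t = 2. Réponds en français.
Pour résoudre ceci, nous devons prendre 1 primitive de notre équation du jerk j(t) = 0. La primitive du jerk est l'accélération. En utilisant a(0) = 0, nous obtenons a(t) = 0. En utilisant a(t) = 0 et en substituant t = 2, nous trouvons a = 0.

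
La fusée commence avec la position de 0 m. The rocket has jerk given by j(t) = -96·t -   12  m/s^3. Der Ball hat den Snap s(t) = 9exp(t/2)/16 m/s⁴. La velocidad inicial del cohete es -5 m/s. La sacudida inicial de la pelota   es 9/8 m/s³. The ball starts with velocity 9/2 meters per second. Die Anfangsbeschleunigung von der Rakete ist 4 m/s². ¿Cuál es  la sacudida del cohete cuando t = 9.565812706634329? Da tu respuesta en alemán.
Wir haben den Ruck j(t) = -96·t - 12. Durch Einsetzen von t = 9.565812706634329: j(9.565812706634329) = -930.318019836896.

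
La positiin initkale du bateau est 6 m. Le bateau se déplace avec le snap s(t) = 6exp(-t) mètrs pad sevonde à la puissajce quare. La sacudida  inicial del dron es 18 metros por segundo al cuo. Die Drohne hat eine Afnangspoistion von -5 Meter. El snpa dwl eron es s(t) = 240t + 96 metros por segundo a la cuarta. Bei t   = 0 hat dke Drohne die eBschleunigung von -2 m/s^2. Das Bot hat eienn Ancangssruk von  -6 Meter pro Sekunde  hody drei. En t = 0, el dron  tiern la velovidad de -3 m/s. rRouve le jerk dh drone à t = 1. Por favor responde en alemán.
Um dies zu lösen, müssen wir 1 Stammfunktion unserer Gleichung für den Snap s(t) = 240·t + 96 finden. Durch Integration von dem Snap und Verwendung der Anfangsbedingung j(0) = 18, erhalten wir j(t) = 120·t^2 + 96·t + 18. Wir haben den Ruck j(t) = 120·t^2 + 96·t + 18. Durch Einsetzen von t = 1: j(1) = 234.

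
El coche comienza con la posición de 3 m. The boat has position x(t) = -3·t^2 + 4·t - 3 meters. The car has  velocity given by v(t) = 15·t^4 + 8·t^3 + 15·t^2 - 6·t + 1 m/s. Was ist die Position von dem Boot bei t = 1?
Mit x(t) = -3·t^2 + 4·t - 3 und Einsetzen von t = 1, finden wir x = -2.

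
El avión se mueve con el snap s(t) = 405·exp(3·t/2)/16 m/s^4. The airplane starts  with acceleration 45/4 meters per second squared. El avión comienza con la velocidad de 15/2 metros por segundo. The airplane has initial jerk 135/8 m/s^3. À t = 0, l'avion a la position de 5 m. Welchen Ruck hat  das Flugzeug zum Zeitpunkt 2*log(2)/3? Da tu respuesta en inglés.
We need to integrate our snap equation s(t) = 405·exp(3·t/2)/16 1 time. Finding the integral of s(t) and using j(0) = 135/8: j(t) = 135·exp(3·t/2)/8. We have jerk j(t) = 135·exp(3·t/2)/8. Substituting t = 2*log(2)/3: j(2*log(2)/3) = 135/4.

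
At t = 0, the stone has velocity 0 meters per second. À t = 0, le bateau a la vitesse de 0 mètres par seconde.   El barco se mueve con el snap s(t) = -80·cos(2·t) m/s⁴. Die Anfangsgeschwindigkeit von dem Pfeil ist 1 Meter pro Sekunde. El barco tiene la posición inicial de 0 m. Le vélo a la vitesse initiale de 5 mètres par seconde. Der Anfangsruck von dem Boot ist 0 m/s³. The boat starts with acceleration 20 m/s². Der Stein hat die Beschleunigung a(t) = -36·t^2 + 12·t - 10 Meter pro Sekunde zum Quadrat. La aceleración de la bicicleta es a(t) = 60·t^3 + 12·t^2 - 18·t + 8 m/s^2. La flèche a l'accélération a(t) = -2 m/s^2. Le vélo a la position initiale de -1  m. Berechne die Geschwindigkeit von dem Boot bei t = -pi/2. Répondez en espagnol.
Necesitamos integrar nuestra ecuación del snap s(t) = -80·cos(2·t) 3 veces. Tomando ∫s(t)dt y aplicando j(0) = 0, encontramos j(t) = -40·sin(2·t). Tomando ∫j(t)dt y aplicando a(0) = 20, encontramos a(t) = 20·cos(2·t). La integral de la aceleración, con v(0) = 0, da la velocidad: v(t) = 10·sin(2·t). Tenemos la velocidad v(t) = 10·sin(2·t). Sustituyendo t = -pi/2: v(-pi/2) = 0.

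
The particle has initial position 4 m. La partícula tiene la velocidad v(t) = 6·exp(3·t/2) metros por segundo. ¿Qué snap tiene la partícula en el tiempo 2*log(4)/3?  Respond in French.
Pour résoudre ceci, nous devons prendre 3 dérivées de notre équation de la vitesse v(t) = 6·exp(3·t/2). En prenant d/dt de v(t), nous trouvons a(t) = 9·exp(3·t/2). En prenant d/dt de a(t), nous trouvons j(t) = 27·exp(3·t/2)/2. En prenant d/dt de j(t), nous trouvons s(t) = 81·exp(3·t/2)/4. En utilisant s(t) = 81·exp(3·t/2)/4 et en substituant t = 2*log(4)/3, nous trouvons s = 81.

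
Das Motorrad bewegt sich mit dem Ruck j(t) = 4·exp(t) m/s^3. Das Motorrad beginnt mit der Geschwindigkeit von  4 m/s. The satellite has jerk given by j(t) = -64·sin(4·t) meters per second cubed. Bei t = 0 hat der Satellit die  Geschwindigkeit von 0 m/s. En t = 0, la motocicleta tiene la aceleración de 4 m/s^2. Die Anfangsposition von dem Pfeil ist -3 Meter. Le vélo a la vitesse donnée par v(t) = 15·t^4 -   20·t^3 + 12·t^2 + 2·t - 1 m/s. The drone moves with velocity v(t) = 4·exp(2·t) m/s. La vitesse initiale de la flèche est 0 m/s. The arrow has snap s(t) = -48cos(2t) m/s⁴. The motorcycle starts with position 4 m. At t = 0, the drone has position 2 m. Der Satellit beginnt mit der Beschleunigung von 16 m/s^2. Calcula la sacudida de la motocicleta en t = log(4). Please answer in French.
De l'équation du jerk j(t) = 4·exp(t), nous substituons t = log(4) pour obtenir j = 16.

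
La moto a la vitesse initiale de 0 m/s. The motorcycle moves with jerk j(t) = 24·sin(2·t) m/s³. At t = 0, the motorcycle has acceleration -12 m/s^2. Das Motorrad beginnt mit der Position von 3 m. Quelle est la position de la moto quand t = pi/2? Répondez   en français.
Pour résoudre ceci, nous devons prendre 3 primitives de notre équation du jerk j(t) = 24·sin(2·t). En intégrant le jerk et en utilisant la condition initiale a(0) = -12, nous obtenons a(t) = -12·cos(2·t). En intégrant l'accélération et en utilisant la condition initiale v(0) = 0, nous obtenons v(t) = -6·sin(2·t). L'intégrale de la vitesse est la position. En utilisant x(0) = 3, nous obtenons x(t) = 3·cos(2·t). De l'équation de la position x(t) = 3·cos(2·t), nous substituons t = pi/2 pour obtenir x = -3.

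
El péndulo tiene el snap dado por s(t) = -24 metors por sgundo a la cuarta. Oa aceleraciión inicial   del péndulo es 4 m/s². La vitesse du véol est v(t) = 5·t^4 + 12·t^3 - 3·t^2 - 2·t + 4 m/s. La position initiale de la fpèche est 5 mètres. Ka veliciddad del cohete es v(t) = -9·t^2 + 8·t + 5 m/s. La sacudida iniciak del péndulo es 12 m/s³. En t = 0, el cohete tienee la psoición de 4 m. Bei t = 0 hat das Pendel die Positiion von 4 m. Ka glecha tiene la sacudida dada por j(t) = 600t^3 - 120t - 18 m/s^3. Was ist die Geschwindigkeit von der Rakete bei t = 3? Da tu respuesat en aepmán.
Aus der Gleichung für die Geschwindigkeit v(t) = -9·t^2 + 8·t + 5, setzen wir t = 3 ein und erhalten v = -52.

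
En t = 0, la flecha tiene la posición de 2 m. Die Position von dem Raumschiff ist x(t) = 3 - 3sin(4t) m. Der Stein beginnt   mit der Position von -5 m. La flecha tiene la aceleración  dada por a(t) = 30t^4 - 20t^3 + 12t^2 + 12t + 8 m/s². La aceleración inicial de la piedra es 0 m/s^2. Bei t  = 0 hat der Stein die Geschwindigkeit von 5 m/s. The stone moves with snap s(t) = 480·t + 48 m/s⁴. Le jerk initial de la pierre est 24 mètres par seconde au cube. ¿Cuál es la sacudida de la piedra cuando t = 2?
Para resolver esto, necesitamos tomar 1 antiderivada de nuestra ecuación del snap s(t) = 480·t + 48. La antiderivada del snap es la sacudida. Usando j(0) = 24, obtenemos j(t) = 240·t^2 + 48·t + 24. De la ecuación de la sacudida j(t) = 240·t^2 + 48·t + 24, sustituimos t = 2 para obtener j = 1080.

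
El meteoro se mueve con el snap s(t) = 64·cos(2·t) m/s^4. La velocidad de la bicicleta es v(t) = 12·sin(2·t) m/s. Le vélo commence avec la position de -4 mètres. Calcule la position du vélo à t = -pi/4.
En partant de la vitesse v(t) = 12·sin(2·t), nous prenons 1 intégrale. En intégrant la vitesse et en utilisant la condition initiale x(0) = -4, nous obtenons x(t) = 2 - 6·cos(2·t). Nous avons la position x(t) = 2 - 6·cos(2·t). En substituant t = -pi/4: x(-pi/4) = 2.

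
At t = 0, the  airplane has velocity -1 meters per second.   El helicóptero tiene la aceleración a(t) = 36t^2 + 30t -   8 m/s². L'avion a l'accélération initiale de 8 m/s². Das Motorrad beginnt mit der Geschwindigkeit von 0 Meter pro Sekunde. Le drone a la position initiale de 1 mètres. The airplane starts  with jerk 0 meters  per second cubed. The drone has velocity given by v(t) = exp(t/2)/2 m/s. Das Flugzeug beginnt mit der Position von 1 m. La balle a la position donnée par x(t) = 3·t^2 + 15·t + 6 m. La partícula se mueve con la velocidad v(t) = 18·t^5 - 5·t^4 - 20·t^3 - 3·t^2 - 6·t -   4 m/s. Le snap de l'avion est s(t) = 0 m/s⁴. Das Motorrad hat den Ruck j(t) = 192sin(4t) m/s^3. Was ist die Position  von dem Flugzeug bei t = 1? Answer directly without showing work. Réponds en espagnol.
La posición en t = 1 es x = 4.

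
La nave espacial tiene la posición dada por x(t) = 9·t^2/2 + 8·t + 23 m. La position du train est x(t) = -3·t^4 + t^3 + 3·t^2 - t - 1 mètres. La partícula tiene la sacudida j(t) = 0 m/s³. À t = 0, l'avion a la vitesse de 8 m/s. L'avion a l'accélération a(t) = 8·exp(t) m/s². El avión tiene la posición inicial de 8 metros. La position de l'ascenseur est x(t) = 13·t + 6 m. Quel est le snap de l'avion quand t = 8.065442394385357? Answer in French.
Pour résoudre ceci, nous devons prendre 2 dérivées de notre équation de l'accélération a(t) = 8·exp(t). En dérivant l'accélération, nous obtenons le jerk: j(t) = 8·exp(t). En dérivant le jerk, nous obtenons le snap: s(t) = 8·exp(t). Nous avons le snap s(t) = 8·exp(t). En substituant t = 8.065442394385357: s(8.065442394385357) = 25460.5108333883.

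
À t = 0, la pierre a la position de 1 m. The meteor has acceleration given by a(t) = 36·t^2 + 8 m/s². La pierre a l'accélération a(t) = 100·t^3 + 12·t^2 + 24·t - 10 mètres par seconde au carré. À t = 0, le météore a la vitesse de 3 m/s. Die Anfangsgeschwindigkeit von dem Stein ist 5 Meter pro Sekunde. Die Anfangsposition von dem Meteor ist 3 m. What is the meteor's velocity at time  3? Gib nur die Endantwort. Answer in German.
v(3) = 351.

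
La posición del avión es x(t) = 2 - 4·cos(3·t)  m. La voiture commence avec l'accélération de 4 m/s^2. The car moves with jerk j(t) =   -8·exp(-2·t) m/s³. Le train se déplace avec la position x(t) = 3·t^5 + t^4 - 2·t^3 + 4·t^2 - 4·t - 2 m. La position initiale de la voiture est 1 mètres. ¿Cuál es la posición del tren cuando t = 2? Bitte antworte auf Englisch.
Using x(t) = 3·t^5 + t^4 - 2·t^3 + 4·t^2 - 4·t - 2 and substituting t = 2, we find x = 102.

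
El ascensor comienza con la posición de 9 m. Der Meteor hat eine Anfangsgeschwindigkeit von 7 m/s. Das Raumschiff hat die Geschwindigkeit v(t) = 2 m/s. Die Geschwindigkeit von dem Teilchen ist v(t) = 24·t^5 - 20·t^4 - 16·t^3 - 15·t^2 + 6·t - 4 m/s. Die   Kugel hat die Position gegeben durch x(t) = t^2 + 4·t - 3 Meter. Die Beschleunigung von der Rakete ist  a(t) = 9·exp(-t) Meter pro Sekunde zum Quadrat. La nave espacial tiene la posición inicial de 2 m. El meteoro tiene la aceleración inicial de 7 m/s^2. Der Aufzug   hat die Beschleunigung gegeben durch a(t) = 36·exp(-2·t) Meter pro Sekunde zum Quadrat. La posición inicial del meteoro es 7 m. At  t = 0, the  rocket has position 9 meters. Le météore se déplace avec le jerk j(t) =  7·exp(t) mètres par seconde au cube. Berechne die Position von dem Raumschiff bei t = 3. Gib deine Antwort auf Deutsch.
Ausgehend von der Geschwindigkeit v(t) = 2, nehmen wir 1 Stammfunktion. Durch Integration von der Geschwindigkeit und Verwendung der Anfangsbedingung x(0) = 2, erhalten wir x(t) = 2·t + 2. Wir haben die Position x(t) = 2·t + 2. Durch Einsetzen von t = 3: x(3) = 8.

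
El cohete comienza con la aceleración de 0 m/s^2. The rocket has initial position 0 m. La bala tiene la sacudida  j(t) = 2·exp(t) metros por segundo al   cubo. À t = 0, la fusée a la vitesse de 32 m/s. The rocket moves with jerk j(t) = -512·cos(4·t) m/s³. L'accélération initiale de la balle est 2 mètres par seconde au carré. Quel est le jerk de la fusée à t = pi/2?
En utilisant j(t) = -512·cos(4·t) et en substituant t = pi/2, nous trouvons j = -512.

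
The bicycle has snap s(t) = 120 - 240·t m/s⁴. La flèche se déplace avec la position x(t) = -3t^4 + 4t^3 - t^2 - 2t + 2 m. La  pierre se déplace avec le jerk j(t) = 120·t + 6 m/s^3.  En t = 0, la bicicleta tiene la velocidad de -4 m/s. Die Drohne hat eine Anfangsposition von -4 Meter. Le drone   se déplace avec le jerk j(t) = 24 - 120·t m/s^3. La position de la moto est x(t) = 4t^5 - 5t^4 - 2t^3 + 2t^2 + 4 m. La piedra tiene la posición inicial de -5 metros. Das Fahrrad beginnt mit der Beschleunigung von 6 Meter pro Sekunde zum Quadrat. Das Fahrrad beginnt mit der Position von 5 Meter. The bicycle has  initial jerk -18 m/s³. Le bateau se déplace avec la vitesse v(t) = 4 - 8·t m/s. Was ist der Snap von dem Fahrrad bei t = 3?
Aus der Gleichung für den Snap s(t) = 120 - 240·t, setzen wir t = 3 ein und erhalten s = -600.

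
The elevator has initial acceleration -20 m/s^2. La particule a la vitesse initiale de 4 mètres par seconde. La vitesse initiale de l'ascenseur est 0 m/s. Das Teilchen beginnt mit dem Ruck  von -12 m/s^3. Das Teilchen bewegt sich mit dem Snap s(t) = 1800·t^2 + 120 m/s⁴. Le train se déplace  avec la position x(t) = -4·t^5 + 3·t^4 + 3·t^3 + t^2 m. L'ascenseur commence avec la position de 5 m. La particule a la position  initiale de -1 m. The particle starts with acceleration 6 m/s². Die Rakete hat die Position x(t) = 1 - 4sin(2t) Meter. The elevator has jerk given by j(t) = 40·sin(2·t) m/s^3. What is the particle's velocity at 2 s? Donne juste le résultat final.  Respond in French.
La vitesse à t = 2 est v = 1112.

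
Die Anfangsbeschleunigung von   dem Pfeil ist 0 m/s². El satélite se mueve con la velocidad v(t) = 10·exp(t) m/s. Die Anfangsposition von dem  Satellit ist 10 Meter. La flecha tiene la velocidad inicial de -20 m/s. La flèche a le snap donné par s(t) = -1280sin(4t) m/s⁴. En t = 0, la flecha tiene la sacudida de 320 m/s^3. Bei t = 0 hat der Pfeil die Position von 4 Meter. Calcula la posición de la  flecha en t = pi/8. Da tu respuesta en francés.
Pour résoudre ceci, nous devons prendre 4 primitives de notre équation du snap s(t) = -1280·sin(4·t). En prenant ∫s(t)dt et en appliquant j(0) = 320, nous trouvons j(t) = 320·cos(4·t). L'intégrale du jerk, avec a(0) = 0, donne l'accélération: a(t) = 80·sin(4·t). En prenant ∫a(t)dt et en appliquant v(0) = -20, nous trouvons v(t) = -20·cos(4·t). En intégrant la vitesse et en utilisant la condition initiale x(0) = 4, nous obtenons x(t) = 4 - 5·sin(4·t). En utilisant x(t) = 4 - 5·sin(4·t) et en substituant t = pi/8, nous trouvons x = -1.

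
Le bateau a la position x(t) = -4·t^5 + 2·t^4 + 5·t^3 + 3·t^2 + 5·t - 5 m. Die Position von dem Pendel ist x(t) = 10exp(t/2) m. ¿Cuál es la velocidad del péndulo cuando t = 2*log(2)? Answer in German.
Ausgehend von der Position x(t) = 10·exp(t/2), nehmen wir 1 Ableitung. Durch Ableiten von der Position erhalten wir die Geschwindigkeit: v(t) = 5·exp(t/2). Mit v(t) = 5·exp(t/2) und Einsetzen von t = 2*log(2), finden wir v = 10.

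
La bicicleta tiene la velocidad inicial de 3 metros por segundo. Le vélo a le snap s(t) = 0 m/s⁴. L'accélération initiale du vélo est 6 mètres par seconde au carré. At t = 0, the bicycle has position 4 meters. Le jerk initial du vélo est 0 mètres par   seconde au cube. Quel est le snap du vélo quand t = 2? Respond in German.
Wir haben den Snap s(t) = 0. Durch Einsetzen von t = 2: s(2) = 0.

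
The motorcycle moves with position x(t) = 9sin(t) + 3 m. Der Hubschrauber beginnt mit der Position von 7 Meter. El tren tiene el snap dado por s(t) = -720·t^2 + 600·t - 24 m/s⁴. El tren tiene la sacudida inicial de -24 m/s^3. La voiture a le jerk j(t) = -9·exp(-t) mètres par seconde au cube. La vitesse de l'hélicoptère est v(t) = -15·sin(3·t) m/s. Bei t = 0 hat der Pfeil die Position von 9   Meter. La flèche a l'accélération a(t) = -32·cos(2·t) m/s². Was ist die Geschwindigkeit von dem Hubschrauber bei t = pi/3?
Wir haben die Geschwindigkeit v(t) = -15·sin(3·t). Durch Einsetzen von t = pi/3: v(pi/3) = 0.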